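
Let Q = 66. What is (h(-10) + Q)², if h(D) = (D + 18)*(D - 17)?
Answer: 22500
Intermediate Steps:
h(D) = (-17 + D)*(18 + D) (h(D) = (18 + D)*(-17 + D) = (-17 + D)*(18 + D))
(h(-10) + Q)² = ((-306 - 10 + (-10)²) + 66)² = ((-306 - 10 + 100) + 66)² = (-216 + 66)² = (-150)² = 22500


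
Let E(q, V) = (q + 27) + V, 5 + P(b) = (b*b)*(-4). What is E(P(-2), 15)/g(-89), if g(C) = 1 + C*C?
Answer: 21/7922 ≈ 0.0026508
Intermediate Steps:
g(C) = 1 + C²
P(b) = -5 - 4*b² (P(b) = -5 + (b*b)*(-4) = -5 + b²*(-4) = -5 - 4*b²)
E(q, V) = 27 + V + q (E(q, V) = (27 + q) + V = 27 + V + q)
E(P(-2), 15)/g(-89) = (27 + 15 + (-5 - 4*(-2)²))/(1 + (-89)²) = (27 + 15 + (-5 - 4*4))/(1 + 7921) = (27 + 15 + (-5 - 16))/7922 = (27 + 15 - 21)*(1/7922) = 21*(1/7922) = 21/7922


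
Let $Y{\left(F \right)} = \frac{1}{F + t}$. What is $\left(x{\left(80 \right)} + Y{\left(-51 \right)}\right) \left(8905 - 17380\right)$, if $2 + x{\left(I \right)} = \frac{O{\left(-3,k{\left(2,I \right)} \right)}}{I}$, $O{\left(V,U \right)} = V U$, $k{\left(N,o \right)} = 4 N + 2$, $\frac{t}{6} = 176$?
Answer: $\frac{10784155}{536} \approx 20120.0$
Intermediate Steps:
$t = 1056$ ($t = 6 \cdot 176 = 1056$)
$k{\left(N,o \right)} = 2 + 4 N$
$O{\left(V,U \right)} = U V$
$Y{\left(F \right)} = \frac{1}{1056 + F}$ ($Y{\left(F \right)} = \frac{1}{F + 1056} = \frac{1}{1056 + F}$)
$x{\left(I \right)} = -2 - \frac{30}{I}$ ($x{\left(I \right)} = -2 + \frac{\left(2 + 4 \cdot 2\right) \left(-3\right)}{I} = -2 + \frac{\left(2 + 8\right) \left(-3\right)}{I} = -2 + \frac{10 \left(-3\right)}{I} = -2 - \frac{30}{I}$)
$\left(x{\left(80 \right)} + Y{\left(-51 \right)}\right) \left(8905 - 17380\right) = \left(\left(-2 - \frac{30}{80}\right) + \frac{1}{1056 - 51}\right) \left(8905 - 17380\right) = \left(\left(-2 - \frac{3}{8}\right) + \frac{1}{1005}\right) \left(-8475\right) = \left(- \frac{19}{8} + \frac{1}{1005}\right) \left(-8475\right) = \left(- \frac{19087}{8040}\right) \left(-8475\right) = \frac{10784155}{536}$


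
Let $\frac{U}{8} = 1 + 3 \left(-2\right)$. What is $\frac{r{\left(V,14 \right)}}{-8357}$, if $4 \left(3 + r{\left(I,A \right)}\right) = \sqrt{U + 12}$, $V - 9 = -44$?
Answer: $\frac{3}{8357} - \frac{i \sqrt{7}}{16714} \approx 0.00035898 - 0.0001583 i$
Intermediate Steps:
$V = -35$ ($V = 9 - 44 = -35$)
$U = -40$ ($U = 8 \left(1 + 3 \left(-2\right)\right) = 8 \left(1 - 6\right) = 8 \left(-5\right) = -40$)
$r{\left(I,A \right)} = -3 + \frac{i \sqrt{7}}{2}$ ($r{\left(I,A \right)} = -3 + \frac{\sqrt{-40 + 12}}{4} = -3 + \frac{\sqrt{-28}}{4} = -3 + \frac{2 i \sqrt{7}}{4} = -3 + \frac{i \sqrt{7}}{2}$)
$\frac{r{\left(V,14 \right)}}{-8357} = \frac{-3 + \frac{i \sqrt{7}}{2}}{-8357} = \left(-3 + \frac{i \sqrt{7}}{2}\right) \left(- \frac{1}{8357}\right) = \frac{3}{8357} - \frac{i \sqrt{7}}{16714}$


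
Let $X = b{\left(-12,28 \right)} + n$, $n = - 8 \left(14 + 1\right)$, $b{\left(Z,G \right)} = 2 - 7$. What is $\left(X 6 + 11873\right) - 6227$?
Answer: $4896$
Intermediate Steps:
$b{\left(Z,G \right)} = -5$
$n = -120$ ($n = \left(-8\right) 15 = -120$)
$X = -125$ ($X = -5 - 120 = -125$)
$\left(X 6 + 11873\right) - 6227 = \left(\left(-125\right) 6 + 11873\right) - 6227 = \left(-750 + 11873\right) + \left(\left(1298 - 27\right) - 7498\right) = 11123 + \left(1271 - 7498\right) = 11123 - 6227 = 4896$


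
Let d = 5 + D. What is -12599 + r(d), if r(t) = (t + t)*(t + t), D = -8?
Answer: -12563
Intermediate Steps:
d = -3 (d = 5 - 8 = -3)
r(t) = 4*t² (r(t) = (2*t)*(2*t) = 4*t²)
-12599 + r(d) = -12599 + 4*(-3)² = -12599 + 4*9 = -12599 + 36 = -12563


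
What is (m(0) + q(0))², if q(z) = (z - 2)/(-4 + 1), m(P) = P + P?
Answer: 4/9 ≈ 0.44444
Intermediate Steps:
m(P) = 2*P
q(z) = ⅔ - z/3 (q(z) = (-2 + z)/(-3) = (-2 + z)*(-⅓) = ⅔ - z/3)
(m(0) + q(0))² = (2*0 + (⅔ - ⅓*0))² = (0 + (⅔ + 0))² = (0 + ⅔)² = (⅔)² = 4/9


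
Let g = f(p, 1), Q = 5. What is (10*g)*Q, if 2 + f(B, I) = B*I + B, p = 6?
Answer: 500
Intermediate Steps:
f(B, I) = -2 + B + B*I (f(B, I) = -2 + (B*I + B) = -2 + (B + B*I) = -2 + B + B*I)
g = 10 (g = -2 + 6 + 6*1 = -2 + 6 + 6 = 10)
(10*g)*Q = (10*10)*5 = 100*5 = 500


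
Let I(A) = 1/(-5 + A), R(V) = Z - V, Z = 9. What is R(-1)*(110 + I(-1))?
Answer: 3295/3 ≈ 1098.3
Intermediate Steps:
R(V) = 9 - V
R(-1)*(110 + I(-1)) = (9 - 1*(-1))*(110 + 1/(-5 - 1)) = (9 + 1)*(110 + 1/(-6)) = 10*(110 - 1/6) = 10*(659/6) = 3295/3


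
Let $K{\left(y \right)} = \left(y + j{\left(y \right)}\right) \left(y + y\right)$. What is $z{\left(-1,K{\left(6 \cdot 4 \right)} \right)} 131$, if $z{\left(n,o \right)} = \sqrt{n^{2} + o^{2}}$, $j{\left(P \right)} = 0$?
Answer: $131 \sqrt{1327105} \approx 1.5091 \cdot 10^{5}$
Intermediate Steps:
$K{\left(y \right)} = 2 y^{2}$ ($K{\left(y \right)} = \left(y + 0\right) \left(y + y\right) = y 2 y = 2 y^{2}$)
$z{\left(-1,K{\left(6 \cdot 4 \right)} \right)} 131 = \sqrt{\left(-1\right)^{2} + \left(2 \left(6 \cdot 4\right)^{2}\right)^{2}} \cdot 131 = \sqrt{1 + \left(2 \cdot 24^{2}\right)^{2}} \cdot 131 = \sqrt{1 + \left(2 \cdot 576\right)^{2}} \cdot 131 = \sqrt{1 + 1152^{2}} \cdot 131 = \sqrt{1 + 1327104} \cdot 131 = \sqrt{1327105} \cdot 131 = 131 \sqrt{1327105}$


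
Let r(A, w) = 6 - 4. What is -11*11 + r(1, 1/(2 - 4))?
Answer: -119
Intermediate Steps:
r(A, w) = 2
-11*11 + r(1, 1/(2 - 4)) = -11*11 + 2 = -121 + 2 = -119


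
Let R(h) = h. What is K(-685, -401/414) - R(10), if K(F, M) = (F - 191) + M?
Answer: -367205/414 ≈ -886.97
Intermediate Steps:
K(F, M) = -191 + F + M (K(F, M) = (-191 + F) + M = -191 + F + M)
K(-685, -401/414) - R(10) = (-191 - 685 - 401/414) - 1*10 = (-191 - 685 - 401*1/414) - 10 = (-191 - 685 - 401/414) - 10 = -363065/414 - 10 = -367205/414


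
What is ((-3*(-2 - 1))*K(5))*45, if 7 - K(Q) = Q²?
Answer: -7290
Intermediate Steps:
K(Q) = 7 - Q²
((-3*(-2 - 1))*K(5))*45 = ((-3*(-2 - 1))*(7 - 1*5²))*45 = ((-3*(-3))*(7 - 1*25))*45 = (9*(7 - 25))*45 = (9*(-18))*45 = -162*45 = -7290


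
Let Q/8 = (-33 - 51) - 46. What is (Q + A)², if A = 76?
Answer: 929296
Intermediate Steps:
Q = -1040 (Q = 8*((-33 - 51) - 46) = 8*(-84 - 46) = 8*(-130) = -1040)
(Q + A)² = (-1040 + 76)² = (-964)² = 929296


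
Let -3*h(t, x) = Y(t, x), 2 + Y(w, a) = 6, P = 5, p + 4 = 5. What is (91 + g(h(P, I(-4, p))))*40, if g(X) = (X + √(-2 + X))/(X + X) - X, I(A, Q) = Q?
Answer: 11140/3 - 5*I*√30 ≈ 3713.3 - 27.386*I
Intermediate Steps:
p = 1 (p = -4 + 5 = 1)
Y(w, a) = 4 (Y(w, a) = -2 + 6 = 4)
h(t, x) = -4/3 (h(t, x) = -⅓*4 = -4/3)
g(X) = -X + (X + √(-2 + X))/(2*X) (g(X) = (X + √(-2 + X))/((2*X)) - X = (X + √(-2 + X))*(1/(2*X)) - X = (X + √(-2 + X))/(2*X) - X = -X + (X + √(-2 + X))/(2*X))
(91 + g(h(P, I(-4, p))))*40 = (91 + (½ - 1*(-4/3) + √(-2 - 4/3)/(2*(-4/3))))*40 = (91 + (½ + 4/3 + (½)*(-¾)*√(-10/3)))*40 = (91 + (½ + 4/3 + (½)*(-¾)*(I*√30/3)))*40 = (91 + (½ + 4/3 - I*√30/8))*40 = (91 + (11/6 - I*√30/8))*40 = (557/6 - I*√30/8)*40 = 11140/3 - 5*I*√30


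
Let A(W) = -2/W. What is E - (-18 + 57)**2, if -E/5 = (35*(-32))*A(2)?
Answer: -7121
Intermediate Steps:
E = -5600 (E = -5*35*(-32)*(-2/2) = -(-5600)*(-2*1/2) = -(-5600)*(-1) = -5*1120 = -5600)
E - (-18 + 57)**2 = -5600 - (-18 + 57)**2 = -5600 - 1*39**2 = -5600 - 1*1521 = -5600 - 1521 = -7121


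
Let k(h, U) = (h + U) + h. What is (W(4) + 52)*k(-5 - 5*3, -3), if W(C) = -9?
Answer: -1849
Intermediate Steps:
k(h, U) = U + 2*h (k(h, U) = (U + h) + h = U + 2*h)
(W(4) + 52)*k(-5 - 5*3, -3) = (-9 + 52)*(-3 + 2*(-5 - 5*3)) = 43*(-3 + 2*(-5 - 15)) = 43*(-3 + 2*(-20)) = 43*(-3 - 40) = 43*(-43) = -1849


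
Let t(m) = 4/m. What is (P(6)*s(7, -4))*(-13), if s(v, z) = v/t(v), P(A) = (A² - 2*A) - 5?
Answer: -12103/4 ≈ -3025.8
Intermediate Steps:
P(A) = -5 + A² - 2*A
s(v, z) = v²/4 (s(v, z) = v/((4/v)) = v*(v/4) = v²/4)
(P(6)*s(7, -4))*(-13) = ((-5 + 6² - 2*6)*((¼)*7²))*(-13) = ((-5 + 36 - 12)*((¼)*49))*(-13) = (19*(49/4))*(-13) = (931/4)*(-13) = -12103/4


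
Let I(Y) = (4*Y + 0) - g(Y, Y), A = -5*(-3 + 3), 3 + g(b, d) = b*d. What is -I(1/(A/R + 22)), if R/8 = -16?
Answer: -1539/484 ≈ -3.1798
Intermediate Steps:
R = -128 (R = 8*(-16) = -128)
g(b, d) = -3 + b*d
A = 0 (A = -5*0 = 0)
I(Y) = 3 - Y² + 4*Y (I(Y) = (4*Y + 0) - (-3 + Y*Y) = 4*Y - (-3 + Y²) = 4*Y + (3 - Y²) = 3 - Y² + 4*Y)
-I(1/(A/R + 22)) = -(3 - (1/(0/(-128) + 22))² + 4/(0/(-128) + 22)) = -(3 - (1/(0*(-1/128) + 22))² + 4/(0*(-1/128) + 22)) = -(3 - (1/(0 + 22))² + 4/(0 + 22)) = -(3 - (1/22)² + 4/22) = -(3 - (1/22)² + 4*(1/22)) = -(3 - 1*1/484 + 2/11) = -(3 - 1/484 + 2/11) = -1*1539/484 = -1539/484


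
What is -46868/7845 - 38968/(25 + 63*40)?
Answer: -84996604/3993105 ≈ -21.286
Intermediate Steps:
-46868/7845 - 38968/(25 + 63*40) = -46868*1/7845 - 38968/(25 + 2520) = -46868/7845 - 38968/2545 = -84996604/3993105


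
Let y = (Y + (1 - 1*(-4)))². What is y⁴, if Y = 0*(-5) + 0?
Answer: 390625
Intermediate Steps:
Y = 0 (Y = 0 + 0 = 0)
y = 25 (y = (0 + (1 - 1*(-4)))² = (0 + (1 + 4))² = (0 + 5)² = 5² = 25)
y⁴ = 25⁴ = 390625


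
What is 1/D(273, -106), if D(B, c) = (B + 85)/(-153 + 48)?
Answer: -105/358 ≈ -0.29330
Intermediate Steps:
D(B, c) = -17/21 - B/105 (D(B, c) = (85 + B)/(-105) = (85 + B)*(-1/105) = -17/21 - B/105)
1/D(273, -106) = 1/(-17/21 - 1/105*273) = 1/(-17/21 - 13/5) = 1/(-358/105) = -105/358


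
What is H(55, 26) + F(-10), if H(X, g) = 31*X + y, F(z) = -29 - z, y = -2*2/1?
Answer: 1682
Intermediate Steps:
y = -4 (y = -4*1 = -4)
H(X, g) = -4 + 31*X (H(X, g) = 31*X - 4 = -4 + 31*X)
H(55, 26) + F(-10) = (-4 + 31*55) + (-29 - 1*(-10)) = (-4 + 1705) + (-29 + 10) = 1701 - 19 = 1682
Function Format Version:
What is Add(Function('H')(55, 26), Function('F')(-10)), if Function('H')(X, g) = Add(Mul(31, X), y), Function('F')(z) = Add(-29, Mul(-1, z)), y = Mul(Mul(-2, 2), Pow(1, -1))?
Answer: 1682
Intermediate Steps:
y = -4 (y = Mul(-4, 1) = -4)
Function('H')(X, g) = Add(-4, Mul(31, X)) (Function('H')(X, g) = Add(Mul(31, X), -4) = Add(-4, Mul(31, X)))
Add(Function('H')(55, 26), Function('F')(-10)) = Add(Add(-4, Mul(31, 55)), Add(-29, Mul(-1, -10))) = Add(Add(-4, 1705), Add(-29, 10)) = Add(1701, -19) = 1682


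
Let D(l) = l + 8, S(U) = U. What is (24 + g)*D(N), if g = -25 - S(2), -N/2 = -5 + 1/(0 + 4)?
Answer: -105/2 ≈ -52.500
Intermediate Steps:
N = 19/2 (N = -2*(-5 + 1/(0 + 4)) = -2*(-5 + 1/4) = -2*(-5 + ¼) = -2*(-19/4) = 19/2 ≈ 9.5000)
D(l) = 8 + l
g = -27 (g = -25 - 1*2 = -25 - 2 = -27)
(24 + g)*D(N) = (24 - 27)*(8 + 19/2) = -3*35/2 = -105/2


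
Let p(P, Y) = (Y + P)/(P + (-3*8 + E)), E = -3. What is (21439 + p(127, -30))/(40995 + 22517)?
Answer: 4591/13600 ≈ 0.33757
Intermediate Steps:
p(P, Y) = (P + Y)/(-27 + P) (p(P, Y) = (Y + P)/(P + (-3*8 - 3)) = (P + Y)/(P + (-24 - 3)) = (P + Y)/(P - 27) = (P + Y)/(-27 + P))
(21439 + p(127, -30))/(40995 + 22517) = (21439 + (127 - 30)/(-27 + 127))/(40995 + 22517) = (21439 + 97/100)/63512 = (21439 + (1/100)*97)*(1/63512) = (21439 + 97/100)*(1/63512) = (2143997/100)*(1/63512) = 4591/13600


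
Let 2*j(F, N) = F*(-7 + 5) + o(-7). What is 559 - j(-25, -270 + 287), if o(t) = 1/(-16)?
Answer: 17089/32 ≈ 534.03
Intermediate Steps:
o(t) = -1/16
j(F, N) = -1/32 - F (j(F, N) = (F*(-7 + 5) - 1/16)/2 = (F*(-2) - 1/16)/2 = (-2*F - 1/16)/2 = (-1/16 - 2*F)/2 = -1/32 - F)
559 - j(-25, -270 + 287) = 559 - (-1/32 - 1*(-25)) = 559 - (-1/32 + 25) = 559 - 1*799/32 = 559 - 799/32 = 17089/32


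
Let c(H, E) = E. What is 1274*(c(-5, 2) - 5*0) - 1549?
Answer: 999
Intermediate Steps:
1274*(c(-5, 2) - 5*0) - 1549 = 1274*(2 - 5*0) - 1549 = 1274*(2 + 0) - 1549 = 1274*2 - 1549 = 2548 - 1549 = 999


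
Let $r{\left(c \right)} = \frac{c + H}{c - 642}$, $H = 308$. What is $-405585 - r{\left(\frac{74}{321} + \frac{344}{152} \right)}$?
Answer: $- \frac{1581921155464}{3900349} \approx -4.0558 \cdot 10^{5}$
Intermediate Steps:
$r{\left(c \right)} = \frac{308 + c}{-642 + c}$ ($r{\left(c \right)} = \frac{c + 308}{c - 642} = \frac{308 + c}{-642 + c}$)
$-405585 - r{\left(\frac{74}{321} + \frac{344}{152} \right)} = -405585 - \frac{308 + \left(\frac{74}{321} + \frac{344}{152}\right)}{-642 + \left(\frac{74}{321} + \frac{344}{152}\right)} = -405585 - \frac{308 + \left(74 \cdot \frac{1}{321} + 344 \cdot \frac{1}{152}\right)}{-642 + \left(74 \cdot \frac{1}{321} + 344 \cdot \frac{1}{152}\right)} = -405585 - \frac{308 + \left(\frac{74}{321} + \frac{43}{19}\right)}{-642 + \left(\frac{74}{321} + \frac{43}{19}\right)} = -405585 - \frac{308 + \frac{15209}{6099}}{-642 + \frac{15209}{6099}} = -405585 - \frac{1}{- \frac{3900349}{6099}} \cdot \frac{1893701}{6099} = -405585 - \left(- \frac{6099}{3900349}\right) \frac{1893701}{6099} = -405585 - - \frac{1893701}{3900349} = -405585 + \frac{1893701}{3900349} = - \frac{1581921155464}{3900349}$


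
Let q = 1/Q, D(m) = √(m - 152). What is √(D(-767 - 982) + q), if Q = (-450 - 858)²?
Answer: √(1 + 1710864*I*√1901)/1308 ≈ 4.6691 + 4.6691*I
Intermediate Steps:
Q = 1710864 (Q = (-1308)² = 1710864)
D(m) = √(-152 + m)
q = 1/1710864 ≈ 5.8450e-7
√(D(-767 - 982) + q) = √(√(-152 + (-767 - 982)) + 1/1710864) = √(√(-152 - 1749) + 1/1710864) = √(√(-1901) + 1/1710864) = √(I*√1901 + 1/1710864) = √(1/1710864 + I*√1901)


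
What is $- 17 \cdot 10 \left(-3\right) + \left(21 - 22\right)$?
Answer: $509$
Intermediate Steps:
$- 17 \cdot 10 \left(-3\right) + \left(21 - 22\right) = \left(-17\right) \left(-30\right) + \left(21 - 22\right) = 510 - 1 = 509$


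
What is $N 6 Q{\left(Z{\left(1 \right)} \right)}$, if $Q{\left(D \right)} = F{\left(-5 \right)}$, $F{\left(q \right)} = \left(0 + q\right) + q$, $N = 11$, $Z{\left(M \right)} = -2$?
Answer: $-660$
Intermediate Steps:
$F{\left(q \right)} = 2 q$ ($F{\left(q \right)} = q + q = 2 q$)
$Q{\left(D \right)} = -10$ ($Q{\left(D \right)} = 2 \left(-5\right) = -10$)
$N 6 Q{\left(Z{\left(1 \right)} \right)} = 11 \cdot 6 \left(-10\right) = 66 \left(-10\right) = -660$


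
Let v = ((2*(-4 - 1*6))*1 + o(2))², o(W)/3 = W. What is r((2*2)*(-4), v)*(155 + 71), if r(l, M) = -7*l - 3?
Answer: 24634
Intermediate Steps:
o(W) = 3*W
v = 196 (v = ((2*(-4 - 1*6))*1 + 3*2)² = ((2*(-4 - 6))*1 + 6)² = ((2*(-10))*1 + 6)² = (-20*1 + 6)² = (-20 + 6)² = (-14)² = 196)
r(l, M) = -3 - 7*l
r((2*2)*(-4), v)*(155 + 71) = (-3 - 7*2*2*(-4))*(155 + 71) = (-3 - 28*(-4))*226 = (-3 - 7*(-16))*226 = (-3 + 112)*226 = 109*226 = 24634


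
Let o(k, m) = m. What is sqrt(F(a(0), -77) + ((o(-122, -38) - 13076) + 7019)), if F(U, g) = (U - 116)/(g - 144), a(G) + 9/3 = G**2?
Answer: 2*I*sqrt(257491)/13 ≈ 78.067*I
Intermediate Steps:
a(G) = -3 + G**2
F(U, g) = (-116 + U)/(-144 + g)
sqrt(F(a(0), -77) + ((o(-122, -38) - 13076) + 7019)) = sqrt((-116 + (-3 + 0**2))/(-144 - 77) + ((-38 - 13076) + 7019)) = sqrt((-116 + (-3 + 0))/(-221) + (-13114 + 7019)) = sqrt(-(-116 - 3)/221 - 6095) = sqrt(-1/221*(-119) - 6095) = sqrt(7/13 - 6095) = sqrt(-79228/13) = 2*I*sqrt(257491)/13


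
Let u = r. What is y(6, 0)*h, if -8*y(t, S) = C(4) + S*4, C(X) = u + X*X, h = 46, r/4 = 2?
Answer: -138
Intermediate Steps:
r = 8 (r = 4*2 = 8)
u = 8
C(X) = 8 + X**2 (C(X) = 8 + X*X = 8 + X**2)
y(t, S) = -3 - S/2 (y(t, S) = -((8 + 4**2) + S*4)/8 = -((8 + 16) + 4*S)/8 = -(24 + 4*S)/8 = -3 - S/2)
y(6, 0)*h = (-3 - 1/2*0)*46 = (-3 + 0)*46 = -3*46 = -138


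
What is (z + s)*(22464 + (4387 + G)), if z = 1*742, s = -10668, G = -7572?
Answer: -191363354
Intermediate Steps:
z = 742
(z + s)*(22464 + (4387 + G)) = (742 - 10668)*(22464 + (4387 - 7572)) = -9926*(22464 - 3185) = -9926*19279 = -191363354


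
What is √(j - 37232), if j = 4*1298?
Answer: 6*I*√890 ≈ 179.0*I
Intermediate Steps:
j = 5192
√(j - 37232) = √(5192 - 37232) = √(-32040) = 6*I*√890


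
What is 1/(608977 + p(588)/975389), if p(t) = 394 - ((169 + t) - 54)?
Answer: 975389/593989466744 ≈ 1.6421e-6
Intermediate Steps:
p(t) = 279 - t (p(t) = 394 - (115 + t) = 394 + (-115 - t) = 279 - t)
1/(608977 + p(588)/975389) = 1/(608977 + (279 - 1*588)/975389) = 1/(608977 + (279 - 588)*(1/975389)) = 1/(608977 - 309*1/975389) = 1/(608977 - 309/975389) = 1/(593989466744/975389) = 975389/593989466744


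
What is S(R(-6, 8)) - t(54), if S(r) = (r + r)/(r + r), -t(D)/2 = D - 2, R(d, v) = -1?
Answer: 105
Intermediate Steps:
t(D) = 4 - 2*D (t(D) = -2*(D - 2) = -2*(-2 + D) = 4 - 2*D)
S(r) = 1 (S(r) = (2*r)/((2*r)) = (2*r)*(1/(2*r)) = 1)
S(R(-6, 8)) - t(54) = 1 - (4 - 2*54) = 1 - (4 - 108) = 1 - 1*(-104) = 1 + 104 = 105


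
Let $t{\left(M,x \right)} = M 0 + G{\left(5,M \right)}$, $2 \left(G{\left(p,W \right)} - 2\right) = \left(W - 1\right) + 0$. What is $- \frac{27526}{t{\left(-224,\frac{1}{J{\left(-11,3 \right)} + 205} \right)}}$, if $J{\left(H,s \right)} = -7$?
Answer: $\frac{55052}{221} \approx 249.1$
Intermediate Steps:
$G{\left(p,W \right)} = \frac{3}{2} + \frac{W}{2}$ ($G{\left(p,W \right)} = 2 + \frac{\left(W - 1\right) + 0}{2} = 2 + \frac{\left(-1 + W\right) + 0}{2} = 2 + \frac{-1 + W}{2} = 2 + \left(- \frac{1}{2} + \frac{W}{2}\right) = \frac{3}{2} + \frac{W}{2}$)
$t{\left(M,x \right)} = \frac{3}{2} + \frac{M}{2}$ ($t{\left(M,x \right)} = M 0 + \left(\frac{3}{2} + \frac{M}{2}\right) = 0 + \left(\frac{3}{2} + \frac{M}{2}\right) = \frac{3}{2} + \frac{M}{2}$)
$- \frac{27526}{t{\left(-224,\frac{1}{J{\left(-11,3 \right)} + 205} \right)}} = - \frac{27526}{\frac{3}{2} + \frac{1}{2} \left(-224\right)} = - \frac{27526}{\frac{3}{2} - 112} = - \frac{27526}{- \frac{221}{2}} = \left(-27526\right) \left(- \frac{2}{221}\right) = \frac{55052}{221}$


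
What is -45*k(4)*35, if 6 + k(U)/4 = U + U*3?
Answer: -63000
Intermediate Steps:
k(U) = -24 + 16*U (k(U) = -24 + 4*(U + U*3) = -24 + 4*(U + 3*U) = -24 + 4*(4*U) = -24 + 16*U)
-45*k(4)*35 = -45*(-24 + 16*4)*35 = -45*(-24 + 64)*35 = -45*40*35 = -1800*35 = -63000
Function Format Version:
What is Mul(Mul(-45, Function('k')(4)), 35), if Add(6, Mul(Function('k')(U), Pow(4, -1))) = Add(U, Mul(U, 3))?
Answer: -63000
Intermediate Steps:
Function('k')(U) = Add(-24, Mul(16, U)) (Function('k')(U) = Add(-24, Mul(4, Add(U, Mul(U, 3)))) = Add(-24, Mul(4, Add(U, Mul(3, U)))) = Add(-24, Mul(4, Mul(4, U))) = Add(-24, Mul(16, U)))
Mul(Mul(-45, Function('k')(4)), 35) = Mul(Mul(-45, Add(-24, Mul(16, 4))), 35) = Mul(Mul(-45, Add(-24, 64)), 35) = Mul(Mul(-45, 40), 35) = Mul(-1800, 35) = -63000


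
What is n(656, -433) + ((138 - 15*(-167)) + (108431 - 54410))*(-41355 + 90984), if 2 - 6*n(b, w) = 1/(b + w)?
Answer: 3762693704173/1338 ≈ 2.8122e+9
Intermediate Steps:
n(b, w) = ⅓ - 1/(6*(b + w))
n(656, -433) + ((138 - 15*(-167)) + (108431 - 54410))*(-41355 + 90984) = (-⅙ + (⅓)*656 + (⅓)*(-433))/(656 - 433) + ((138 - 15*(-167)) + (108431 - 54410))*(-41355 + 90984) = (-⅙ + 656/3 - 433/3)/223 + ((138 + 2505) + 54021)*49629 = (1/223)*(445/6) + (2643 + 54021)*49629 = 445/1338 + 56664*49629 = 445/1338 + 2812177656 = 3762693704173/1338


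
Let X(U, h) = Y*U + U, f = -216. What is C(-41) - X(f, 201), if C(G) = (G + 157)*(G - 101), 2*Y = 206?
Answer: 5992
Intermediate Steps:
Y = 103 (Y = (1/2)*206 = 103)
X(U, h) = 104*U (X(U, h) = 103*U + U = 104*U)
C(G) = (-101 + G)*(157 + G) (C(G) = (157 + G)*(-101 + G) = (-101 + G)*(157 + G))
C(-41) - X(f, 201) = (-15857 + (-41)**2 + 56*(-41)) - 104*(-216) = (-15857 + 1681 - 2296) - 1*(-22464) = -16472 + 22464 = 5992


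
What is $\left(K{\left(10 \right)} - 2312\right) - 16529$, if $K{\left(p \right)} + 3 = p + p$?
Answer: $-18824$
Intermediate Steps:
$K{\left(p \right)} = -3 + 2 p$ ($K{\left(p \right)} = -3 + \left(p + p\right) = -3 + 2 p$)
$\left(K{\left(10 \right)} - 2312\right) - 16529 = \left(\left(-3 + 2 \cdot 10\right) - 2312\right) - 16529 = \left(\left(-3 + 20\right) - 2312\right) - 16529 = \left(17 - 2312\right) - 16529 = -2295 - 16529 = -18824$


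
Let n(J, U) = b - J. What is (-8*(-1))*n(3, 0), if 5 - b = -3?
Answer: 40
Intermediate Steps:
b = 8 (b = 5 - 1*(-3) = 5 + 3 = 8)
n(J, U) = 8 - J
(-8*(-1))*n(3, 0) = (-8*(-1))*(8 - 1*3) = 8*(8 - 3) = 8*5 = 40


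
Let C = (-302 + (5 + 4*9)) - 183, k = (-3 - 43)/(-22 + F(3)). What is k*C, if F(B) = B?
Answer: -20424/19 ≈ -1074.9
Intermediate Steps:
k = 46/19 (k = (-3 - 43)/(-22 + 3) = -46/(-19) = -46*(-1/19) = 46/19 ≈ 2.4211)
C = -444 (C = (-302 + (5 + 36)) - 183 = (-302 + 41) - 183 = -261 - 183 = -444)
k*C = (46/19)*(-444) = -20424/19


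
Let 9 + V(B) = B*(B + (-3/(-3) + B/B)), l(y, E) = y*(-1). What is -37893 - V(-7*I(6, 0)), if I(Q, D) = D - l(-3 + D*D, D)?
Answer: -38367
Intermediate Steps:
l(y, E) = -y
I(Q, D) = -3 + D + D² (I(Q, D) = D - (-1)*(-3 + D*D) = D - (-1)*(-3 + D²) = D - (3 - D²) = D + (-3 + D²) = -3 + D + D²)
V(B) = -9 + B*(2 + B) (V(B) = -9 + B*(B + (-3/(-3) + B/B)) = -9 + B*(B + (-3*(-⅓) + 1)) = -9 + B*(B + (1 + 1)) = -9 + B*(B + 2) = -9 + B*(2 + B))
-37893 - V(-7*I(6, 0)) = -37893 - (-9 + (-7*(-3 + 0 + 0²))² + 2*(-7*(-3 + 0 + 0²))) = -37893 - (-9 + (-7*(-3 + 0 + 0))² + 2*(-7*(-3 + 0 + 0))) = -37893 - (-9 + (-7*(-3))² + 2*(-7*(-3))) = -37893 - (-9 + 21² + 2*21) = -37893 - (-9 + 441 + 42) = -37893 - 1*474 = -37893 - 474 = -38367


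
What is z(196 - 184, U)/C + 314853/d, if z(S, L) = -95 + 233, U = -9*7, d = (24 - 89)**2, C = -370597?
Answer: 116682994191/1565772325 ≈ 74.521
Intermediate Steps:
d = 4225 (d = (-65)**2 = 4225)
U = -63
z(S, L) = 138
z(196 - 184, U)/C + 314853/d = 138/(-370597) + 314853/4225 = 138*(-1/370597) + 314853*(1/4225) = -138/370597 + 314853/4225 = 116682994191/1565772325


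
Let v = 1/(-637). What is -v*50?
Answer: 50/637 ≈ 0.078493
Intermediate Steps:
v = -1/637 ≈ -0.0015699
-v*50 = -(-1)*50/637 = -1*(-50/637) = 50/637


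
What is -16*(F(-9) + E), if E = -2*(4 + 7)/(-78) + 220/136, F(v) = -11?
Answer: 96536/663 ≈ 145.60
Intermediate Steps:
E = 2519/1326 (E = -2*11*(-1/78) + 220*(1/136) = -22*(-1/78) + 55/34 = 11/39 + 55/34 = 2519/1326 ≈ 1.8997)
-16*(F(-9) + E) = -16*(-11 + 2519/1326) = -16*(-12067/1326) = 96536/663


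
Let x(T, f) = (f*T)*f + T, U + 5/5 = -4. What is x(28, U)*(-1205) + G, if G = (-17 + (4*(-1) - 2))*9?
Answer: -877447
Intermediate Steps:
U = -5 (U = -1 - 4 = -5)
x(T, f) = T + T*f² (x(T, f) = (T*f)*f + T = T*f² + T = T + T*f²)
G = -207 (G = (-17 + (-4 - 2))*9 = (-17 - 6)*9 = -23*9 = -207)
x(28, U)*(-1205) + G = (28*(1 + (-5)²))*(-1205) - 207 = (28*(1 + 25))*(-1205) - 207 = (28*26)*(-1205) - 207 = 728*(-1205) - 207 = -877240 - 207 = -877447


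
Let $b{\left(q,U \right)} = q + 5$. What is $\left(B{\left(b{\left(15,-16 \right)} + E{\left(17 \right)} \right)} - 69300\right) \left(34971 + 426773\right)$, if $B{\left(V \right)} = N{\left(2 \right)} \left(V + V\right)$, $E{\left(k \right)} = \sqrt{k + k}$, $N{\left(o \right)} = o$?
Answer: $-31961919680 + 1846976 \sqrt{34} \approx -3.1951 \cdot 10^{10}$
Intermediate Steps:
$b{\left(q,U \right)} = 5 + q$
$E{\left(k \right)} = \sqrt{2} \sqrt{k}$ ($E{\left(k \right)} = \sqrt{2 k} = \sqrt{2} \sqrt{k}$)
$B{\left(V \right)} = 4 V$ ($B{\left(V \right)} = 2 \left(V + V\right) = 2 \cdot 2 V = 4 V$)
$\left(B{\left(b{\left(15,-16 \right)} + E{\left(17 \right)} \right)} - 69300\right) \left(34971 + 426773\right) = \left(4 \left(\left(5 + 15\right) + \sqrt{2} \sqrt{17}\right) - 69300\right) \left(34971 + 426773\right) = \left(4 \left(20 + \sqrt{34}\right) - 69300\right) 461744 = \left(\left(80 + 4 \sqrt{34}\right) - 69300\right) 461744 = \left(-69220 + 4 \sqrt{34}\right) 461744 = -31961919680 + 1846976 \sqrt{34}$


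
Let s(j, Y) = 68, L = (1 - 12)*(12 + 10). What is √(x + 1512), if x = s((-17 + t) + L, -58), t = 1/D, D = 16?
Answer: 2*√395 ≈ 39.749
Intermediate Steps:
t = 1/16 ≈ 0.062500
L = -242 (L = -11*22 = -242)
x = 68
√(x + 1512) = √(68 + 1512) = √1580 = 2*√395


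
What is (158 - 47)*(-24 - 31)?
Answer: -6105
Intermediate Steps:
(158 - 47)*(-24 - 31) = 111*(-55) = -6105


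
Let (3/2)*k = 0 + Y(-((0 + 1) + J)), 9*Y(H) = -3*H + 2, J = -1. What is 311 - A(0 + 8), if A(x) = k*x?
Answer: 8365/27 ≈ 309.81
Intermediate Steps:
Y(H) = 2/9 - H/3 (Y(H) = (-3*H + 2)/9 = (2 - 3*H)/9 = 2/9 - H/3)
k = 4/27 (k = 2*(0 + (2/9 - (-1)*((0 + 1) - 1)/3))/3 = 2*(0 + (2/9 - (-1)*(1 - 1)/3))/3 = 2*(0 + (2/9 - (-1)*0/3))/3 = 2*(0 + (2/9 - 1/3*0))/3 = 2*(0 + (2/9 + 0))/3 = 2*(0 + 2/9)/3 = (2/3)*(2/9) = 4/27 ≈ 0.14815)
A(x) = 4*x/27
311 - A(0 + 8) = 311 - 4*(0 + 8)/27 = 311 - 4*8/27 = 311 - 1*32/27 = 311 - 32/27 = 8365/27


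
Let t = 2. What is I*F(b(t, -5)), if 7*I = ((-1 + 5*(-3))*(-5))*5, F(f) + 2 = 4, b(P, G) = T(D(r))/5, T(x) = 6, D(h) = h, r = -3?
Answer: 800/7 ≈ 114.29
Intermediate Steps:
b(P, G) = 6/5
F(f) = 2 (F(f) = -2 + 4 = 2)
I = 400/7 (I = (((-1 + 5*(-3))*(-5))*5)/7 = (((-1 - 15)*(-5))*5)/7 = (-16*(-5)*5)/7 = (80*5)/7 = (⅐)*400 = 400/7 ≈ 57.143)
I*F(b(t, -5)) = (400/7)*2 = 800/7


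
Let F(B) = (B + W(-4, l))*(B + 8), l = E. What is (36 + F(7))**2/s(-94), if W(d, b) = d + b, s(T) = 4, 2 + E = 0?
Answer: 2601/4 ≈ 650.25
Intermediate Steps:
E = -2 (E = -2 + 0 = -2)
l = -2
W(d, b) = b + d
F(B) = (-6 + B)*(8 + B) (F(B) = (B + (-2 - 4))*(B + 8) = (B - 6)*(8 + B) = (-6 + B)*(8 + B))
(36 + F(7))**2/s(-94) = (36 + (-48 + 7**2 + 2*7))**2/4 = (36 + (-48 + 49 + 14))**2*(1/4) = (36 + 15)**2*(1/4) = 51**2*(1/4) = 2601*(1/4) = 2601/4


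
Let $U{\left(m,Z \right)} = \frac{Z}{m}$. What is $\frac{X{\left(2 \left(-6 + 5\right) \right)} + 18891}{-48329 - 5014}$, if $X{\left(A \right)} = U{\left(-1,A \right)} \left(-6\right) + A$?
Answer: $- \frac{18877}{53343} \approx -0.35388$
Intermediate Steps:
$X{\left(A \right)} = 7 A$ ($X{\left(A \right)} = \frac{A}{-1} \left(-6\right) + A = A \left(-1\right) \left(-6\right) + A = - A \left(-6\right) + A = 6 A + A = 7 A$)
$\frac{X{\left(2 \left(-6 + 5\right) \right)} + 18891}{-48329 - 5014} = \frac{7 \cdot 2 \left(-6 + 5\right) + 18891}{-48329 - 5014} = \frac{7 \cdot 2 \left(-1\right) + 18891}{-53343} = \left(7 \left(-2\right) + 18891\right) \left(- \frac{1}{53343}\right) = \left(-14 + 18891\right) \left(- \frac{1}{53343}\right) = 18877 \left(- \frac{1}{53343}\right) = - \frac{18877}{53343}$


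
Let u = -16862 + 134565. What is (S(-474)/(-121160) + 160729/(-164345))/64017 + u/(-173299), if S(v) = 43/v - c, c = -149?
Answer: -14223835759673099716361/20941870638101835829680 ≈ -0.67921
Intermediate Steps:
u = 117703
S(v) = 149 + 43/v (S(v) = 43/v - 1*(-149) = 43/v + 149 = 149 + 43/v)
(S(-474)/(-121160) + 160729/(-164345))/64017 + u/(-173299) = ((149 + 43/(-474))/(-121160) + 160729/(-164345))/64017 + 117703/(-173299) = ((149 + 43*(-1/474))*(-1/121160) + 160729*(-1/164345))*(1/64017) + 117703*(-1/173299) = ((149 - 43/474)*(-1/121160) - 160729/164345)*(1/64017) - 117703/173299 = ((70583/474)*(-1/121160) - 160729/164345)*(1/64017) - 117703/173299 = (-70583/57429840 - 160729/164345)*(1/64017) - 117703/173299 = -1848448143299/1887661410960*1/64017 - 117703/173299 = -1848448143299/120842420545426320 - 117703/173299 = -14223835759673099716361/20941870638101835829680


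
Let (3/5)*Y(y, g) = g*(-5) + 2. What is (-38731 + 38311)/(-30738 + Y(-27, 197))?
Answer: 1260/97129 ≈ 0.012972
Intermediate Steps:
Y(y, g) = 10/3 - 25*g/3 (Y(y, g) = 5*(g*(-5) + 2)/3 = 5*(-5*g + 2)/3 = 5*(2 - 5*g)/3 = 10/3 - 25*g/3)
(-38731 + 38311)/(-30738 + Y(-27, 197)) = (-38731 + 38311)/(-30738 + (10/3 - 25/3*197)) = -420/(-30738 + (10/3 - 4925/3)) = -420/(-30738 - 4915/3) = -420/(-97129/3) = -420*(-3/97129) = 1260/97129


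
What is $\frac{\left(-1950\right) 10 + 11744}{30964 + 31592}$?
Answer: $- \frac{1939}{15639} \approx -0.12398$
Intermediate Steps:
$\frac{\left(-1950\right) 10 + 11744}{30964 + 31592} = \frac{-19500 + 11744}{62556} = \left(-7756\right) \frac{1}{62556} = - \frac{1939}{15639}$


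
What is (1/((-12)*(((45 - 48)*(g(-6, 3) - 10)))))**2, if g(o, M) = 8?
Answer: 1/5184 ≈ 0.00019290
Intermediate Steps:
(1/((-12)*(((45 - 48)*(g(-6, 3) - 10)))))**2 = (1/((-12)*(((45 - 48)*(8 - 10)))))**2 = (-1/(12*((-3*(-2)))))**2 = (-1/12/6)**2 = (-1/12*1/6)**2 = (-1/72)**2 = 1/5184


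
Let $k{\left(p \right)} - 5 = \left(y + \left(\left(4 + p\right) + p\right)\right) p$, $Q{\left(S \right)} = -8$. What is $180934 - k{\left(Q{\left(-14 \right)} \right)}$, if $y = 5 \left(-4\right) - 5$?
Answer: $180633$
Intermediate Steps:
$y = -25$ ($y = -20 - 5 = -25$)
$k{\left(p \right)} = 5 + p \left(-21 + 2 p\right)$ ($k{\left(p \right)} = 5 + \left(-25 + \left(\left(4 + p\right) + p\right)\right) p = 5 + \left(-25 + \left(4 + 2 p\right)\right) p = 5 + \left(-21 + 2 p\right) p = 5 + p \left(-21 + 2 p\right)$)
$180934 - k{\left(Q{\left(-14 \right)} \right)} = 180934 - \left(5 - -168 + 2 \left(-8\right)^{2}\right) = 180934 - \left(5 + 168 + 2 \cdot 64\right) = 180934 - \left(5 + 168 + 128\right) = 180934 - 301 = 180633$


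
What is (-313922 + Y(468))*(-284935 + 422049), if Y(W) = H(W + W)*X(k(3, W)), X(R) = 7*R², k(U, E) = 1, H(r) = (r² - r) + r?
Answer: 797832087500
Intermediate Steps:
H(r) = r²
Y(W) = 28*W² (Y(W) = (W + W)²*(7*1²) = (2*W)²*(7*1) = (4*W²)*7 = 28*W²)
(-313922 + Y(468))*(-284935 + 422049) = (-313922 + 28*468²)*(-284935 + 422049) = (-313922 + 28*219024)*137114 = (-313922 + 6132672)*137114 = 5818750*137114 = 797832087500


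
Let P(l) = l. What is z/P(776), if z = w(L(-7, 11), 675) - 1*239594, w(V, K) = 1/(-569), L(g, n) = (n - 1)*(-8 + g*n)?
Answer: -136328987/441544 ≈ -308.75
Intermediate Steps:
L(g, n) = (-1 + n)*(-8 + g*n)
w(V, K) = -1/569 (w(V, K) = 1*(-1/569) = -1/569)
z = -136328987/569 (z = -1/569 - 1*239594 = -1/569 - 239594 = -136328987/569 ≈ -2.3959e+5)
z/P(776) = -136328987/569/776 = -136328987/569*1/776 = -136328987/441544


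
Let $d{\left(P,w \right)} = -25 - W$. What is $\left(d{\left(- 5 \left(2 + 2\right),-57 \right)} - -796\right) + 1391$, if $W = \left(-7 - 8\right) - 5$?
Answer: $2182$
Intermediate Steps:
$W = -20$ ($W = -15 - 5 = -20$)
$d{\left(P,w \right)} = -5$ ($d{\left(P,w \right)} = -25 - -20 = -25 + 20 = -5$)
$\left(d{\left(- 5 \left(2 + 2\right),-57 \right)} - -796\right) + 1391 = \left(-5 - -796\right) + 1391 = \left(-5 + 796\right) + 1391 = 791 + 1391 = 2182$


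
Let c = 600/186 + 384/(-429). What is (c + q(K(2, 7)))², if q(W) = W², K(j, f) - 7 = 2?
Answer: 136460054025/19651489 ≈ 6944.0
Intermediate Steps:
K(j, f) = 9 (K(j, f) = 7 + 2 = 9)
c = 10332/4433 (c = 600*(1/186) + 384*(-1/429) = 100/31 - 128/143 = 10332/4433 ≈ 2.3307)
(c + q(K(2, 7)))² = (10332/4433 + 9²)² = (10332/4433 + 81)² = (369405/4433)² = 136460054025/19651489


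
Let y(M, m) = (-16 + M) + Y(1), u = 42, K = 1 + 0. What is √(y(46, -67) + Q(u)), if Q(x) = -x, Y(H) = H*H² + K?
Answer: I*√10 ≈ 3.1623*I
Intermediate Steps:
K = 1
Y(H) = 1 + H³ (Y(H) = H*H² + 1 = H³ + 1 = 1 + H³)
y(M, m) = -14 + M (y(M, m) = (-16 + M) + (1 + 1³) = (-16 + M) + (1 + 1) = (-16 + M) + 2 = -14 + M)
√(y(46, -67) + Q(u)) = √((-14 + 46) - 1*42) = √(32 - 42) = √(-10) = I*√10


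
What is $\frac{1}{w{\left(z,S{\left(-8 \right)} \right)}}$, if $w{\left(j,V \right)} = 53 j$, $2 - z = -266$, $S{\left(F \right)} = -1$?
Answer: $\frac{1}{14204} \approx 7.0403 \cdot 10^{-5}$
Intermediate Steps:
$z = 268$ ($z = 2 - -266 = 2 + 266 = 268$)
$\frac{1}{w{\left(z,S{\left(-8 \right)} \right)}} = \frac{1}{53 \cdot 268} = \frac{1}{14204}$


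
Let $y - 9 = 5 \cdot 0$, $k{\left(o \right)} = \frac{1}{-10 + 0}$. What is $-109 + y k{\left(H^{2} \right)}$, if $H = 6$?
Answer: $- \frac{1099}{10} \approx -109.9$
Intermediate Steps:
$k{\left(o \right)} = - \frac{1}{10}$ ($k{\left(o \right)} = \frac{1}{-10} = - \frac{1}{10}$)
$y = 9$ ($y = 9 + 5 \cdot 0 = 9 + 0 = 9$)
$-109 + y k{\left(H^{2} \right)} = -109 + 9 \left(- \frac{1}{10}\right) = -109 - \frac{9}{10} = - \frac{1099}{10}$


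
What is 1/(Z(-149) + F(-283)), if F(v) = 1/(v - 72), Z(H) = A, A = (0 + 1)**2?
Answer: 355/354 ≈ 1.0028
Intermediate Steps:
A = 1 (A = 1**2 = 1)
Z(H) = 1
F(v) = 1/(-72 + v)
1/(Z(-149) + F(-283)) = 1/(1 + 1/(-72 - 283)) = 1/(1 + 1/(-355)) = 1/(1 - 1/355) = 1/(354/355) = 355/354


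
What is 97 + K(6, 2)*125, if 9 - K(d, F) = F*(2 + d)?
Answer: -778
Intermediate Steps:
K(d, F) = 9 - F*(2 + d)
97 + K(6, 2)*125 = 97 + (9 - 2*2 - 1*2*6)*125 = 97 + (9 - 4 - 12)*125 = 97 - 7*125 = 97 - 875 = -778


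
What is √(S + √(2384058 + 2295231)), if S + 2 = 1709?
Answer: √(1707 + 9*√57769) ≈ 62.211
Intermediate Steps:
S = 1707 (S = -2 + 1709 = 1707)
√(S + √(2384058 + 2295231)) = √(1707 + √(2384058 + 2295231)) = √(1707 + √4679289) = √(1707 + 9*√57769)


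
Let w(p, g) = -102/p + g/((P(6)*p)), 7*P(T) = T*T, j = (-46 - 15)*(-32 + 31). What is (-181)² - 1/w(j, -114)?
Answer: 24407311/745 ≈ 32762.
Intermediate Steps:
j = 61 (j = -61*(-1) = 61)
P(T) = T²/7 (P(T) = (T*T)/7 = T²/7)
w(p, g) = -102/p + 7*g/(36*p) (w(p, g) = -102/p + g/((((⅐)*6²)*p)) = -102/p + g/((((⅐)*36)*p)) = -102/p + g/((36*p/7)) = -102/p + g*(7/(36*p)) = -102/p + 7*g/(36*p))
(-181)² - 1/w(j, -114) = (-181)² - 1/((1/36)*(-3672 + 7*(-114))/61) = 32761 - 1/((1/36)*(1/61)*(-3672 - 798)) = 32761 - 1/((1/36)*(1/61)*(-4470)) = 32761 - 1/(-745/366) = 32761 - 1*(-366/745) = 32761 + 366/745 = 24407311/745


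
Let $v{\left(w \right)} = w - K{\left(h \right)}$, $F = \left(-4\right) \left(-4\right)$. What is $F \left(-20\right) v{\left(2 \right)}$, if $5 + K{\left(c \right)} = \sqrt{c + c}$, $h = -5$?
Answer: $-2240 + 320 i \sqrt{10} \approx -2240.0 + 1011.9 i$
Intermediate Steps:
$K{\left(c \right)} = -5 + \sqrt{2} \sqrt{c}$ ($K{\left(c \right)} = -5 + \sqrt{c + c} = -5 + \sqrt{2 c} = -5 + \sqrt{2} \sqrt{c}$)
$F = 16$
$v{\left(w \right)} = 5 + w - i \sqrt{10}$ ($v{\left(w \right)} = w - \left(-5 + \sqrt{2} \sqrt{-5}\right) = w - \left(-5 + \sqrt{2} i \sqrt{5}\right) = w - \left(-5 + i \sqrt{10}\right) = w + \left(5 - i \sqrt{10}\right) = 5 + w - i \sqrt{10}$)
$F \left(-20\right) v{\left(2 \right)} = 16 \left(-20\right) \left(5 + 2 - i \sqrt{10}\right) = - 320 \left(7 - i \sqrt{10}\right) = -2240 + 320 i \sqrt{10}$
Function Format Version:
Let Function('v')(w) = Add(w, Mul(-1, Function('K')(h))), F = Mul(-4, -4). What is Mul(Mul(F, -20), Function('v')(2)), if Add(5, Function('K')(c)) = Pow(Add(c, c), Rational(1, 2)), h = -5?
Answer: Add(-2240, Mul(320, I, Pow(10, Rational(1, 2)))) ≈ Add(-2240.0, Mul(1011.9, I))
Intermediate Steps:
Function('K')(c) = Add(-5, Mul(Pow(2, Rational(1, 2)), Pow(c, Rational(1, 2)))) (Function('K')(c) = Add(-5, Pow(Add(c, c), Rational(1, 2))) = Add(-5, Pow(Mul(2, c), Rational(1, 2))) = Add(-5, Mul(Pow(2, Rational(1, 2)), Pow(c, Rational(1, 2)))))
F = 16
Function('v')(w) = Add(5, w, Mul(-1, I, Pow(10, Rational(1, 2)))) (Function('v')(w) = Add(w, Mul(-1, Add(-5, Mul(Pow(2, Rational(1, 2)), Pow(-5, Rational(1, 2)))))) = Add(w, Mul(-1, Add(-5, Mul(Pow(2, Rational(1, 2)), Mul(I, Pow(5, Rational(1, 2))))))) = Add(w, Mul(-1, Add(-5, Mul(I, Pow(10, Rational(1, 2)))))) = Add(w, Add(5, Mul(-1, I, Pow(10, Rational(1, 2))))) = Add(5, w, Mul(-1, I, Pow(10, Rational(1, 2)))))
Mul(Mul(F, -20), Function('v')(2)) = Mul(Mul(16, -20), Add(5, 2, Mul(-1, I, Pow(10, Rational(1, 2))))) = Mul(-320, Add(7, Mul(-1, I, Pow(10, Rational(1, 2))))) = Add(-2240, Mul(320, I, Pow(10, Rational(1, 2))))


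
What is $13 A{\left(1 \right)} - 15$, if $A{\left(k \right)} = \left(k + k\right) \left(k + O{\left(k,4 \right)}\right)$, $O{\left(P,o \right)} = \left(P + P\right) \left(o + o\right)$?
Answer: $427$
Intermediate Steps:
$O{\left(P,o \right)} = 4 P o$ ($O{\left(P,o \right)} = 2 P 2 o = 4 P o$)
$A{\left(k \right)} = 34 k^{2}$ ($A{\left(k \right)} = \left(k + k\right) \left(k + 4 k 4\right) = 2 k \left(k + 16 k\right) = 2 k 17 k = 34 k^{2}$)
$13 A{\left(1 \right)} - 15 = 13 \cdot 34 \cdot 1^{2} - 15 = 13 \cdot 34 \cdot 1 - 15 = 13 \cdot 34 - 15 = 442 - 15 = 427$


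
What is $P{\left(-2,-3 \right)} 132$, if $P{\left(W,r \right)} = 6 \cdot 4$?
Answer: $3168$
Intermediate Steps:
$P{\left(W,r \right)} = 24$
$P{\left(-2,-3 \right)} 132 = 24 \cdot 132 = 3168$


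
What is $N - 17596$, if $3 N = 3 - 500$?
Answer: $- \frac{53285}{3} \approx -17762.0$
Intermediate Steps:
$N = - \frac{497}{3}$ ($N = \frac{3 - 500}{3} = \frac{1}{3} \left(-497\right) = - \frac{497}{3} \approx -165.67$)
$N - 17596 = - \frac{497}{3} - 17596 = - \frac{53285}{3}$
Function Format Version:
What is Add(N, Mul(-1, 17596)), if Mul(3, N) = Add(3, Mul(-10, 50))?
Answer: Rational(-53285, 3) ≈ -17762.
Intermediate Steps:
N = Rational(-497, 3) (N = Mul(Rational(1, 3), Add(3, Mul(-10, 50))) = Mul(Rational(1, 3), Add(3, -500)) = Mul(Rational(1, 3), -497) = Rational(-497, 3) ≈ -165.67)
Add(N, Mul(-1, 17596)) = Add(Rational(-497, 3), Mul(-1, 17596)) = Add(Rational(-497, 3), -17596) = Rational(-53285, 3)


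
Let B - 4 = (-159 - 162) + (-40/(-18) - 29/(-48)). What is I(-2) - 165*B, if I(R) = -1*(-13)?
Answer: 2488879/48 ≈ 51852.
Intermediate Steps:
I(R) = 13
B = -45241/144 (B = 4 + ((-159 - 162) + (-40/(-18) - 29/(-48))) = 4 + (-321 + (-40*(-1/18) - 29*(-1/48))) = 4 + (-321 + (20/9 + 29/48)) = 4 + (-321 + 407/144) = 4 - 45817/144 = -45241/144 ≈ -314.17)
I(-2) - 165*B = 13 - 165*(-45241/144) = 13 + 2488255/48 = 2488879/48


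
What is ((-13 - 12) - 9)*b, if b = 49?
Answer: -1666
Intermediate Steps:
((-13 - 12) - 9)*b = ((-13 - 12) - 9)*49 = (-25 - 9)*49 = -34*49 = -1666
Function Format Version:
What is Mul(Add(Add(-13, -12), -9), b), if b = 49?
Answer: -1666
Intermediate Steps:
Mul(Add(Add(-13, -12), -9), b) = Mul(Add(Add(-13, -12), -9), 49) = Mul(Add(-25, -9), 49) = Mul(-34, 49) = -1666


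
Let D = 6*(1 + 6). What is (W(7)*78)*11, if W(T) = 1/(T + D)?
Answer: 858/49 ≈ 17.510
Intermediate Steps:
D = 42 (D = 6*7 = 42)
W(T) = 1/(42 + T) (W(T) = 1/(T + 42) = 1/(42 + T))
(W(7)*78)*11 = (78/(42 + 7))*11 = (78/49)*11 = 858/49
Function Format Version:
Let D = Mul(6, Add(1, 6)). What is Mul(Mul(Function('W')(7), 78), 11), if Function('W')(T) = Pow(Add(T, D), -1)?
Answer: Rational(858, 49) ≈ 17.510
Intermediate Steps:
D = 42 (D = Mul(6, 7) = 42)
Function('W')(T) = Pow(Add(42, T), -1) (Function('W')(T) = Pow(Add(T, 42), -1) = Pow(Add(42, T), -1))
Mul(Mul(Function('W')(7), 78), 11) = Mul(Mul(Pow(Add(42, 7), -1), 78), 11) = Mul(Mul(Pow(49, -1), 78), 11) = Mul(Mul(Rational(1, 49), 78), 11) = Mul(Rational(78, 49), 11) = Rational(858, 49)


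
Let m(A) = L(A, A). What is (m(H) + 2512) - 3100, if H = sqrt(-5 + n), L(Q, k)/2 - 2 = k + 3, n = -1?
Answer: -578 + 2*I*sqrt(6) ≈ -578.0 + 4.899*I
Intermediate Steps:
L(Q, k) = 10 + 2*k (L(Q, k) = 4 + 2*(k + 3) = 4 + 2*(3 + k) = 4 + (6 + 2*k) = 10 + 2*k)
H = I*sqrt(6) (H = sqrt(-5 - 1) = sqrt(-6) = I*sqrt(6) ≈ 2.4495*I)
m(A) = 10 + 2*A
(m(H) + 2512) - 3100 = ((10 + 2*(I*sqrt(6))) + 2512) - 3100 = ((10 + 2*I*sqrt(6)) + 2512) - 3100 = (2522 + 2*I*sqrt(6)) - 3100 = -578 + 2*I*sqrt(6)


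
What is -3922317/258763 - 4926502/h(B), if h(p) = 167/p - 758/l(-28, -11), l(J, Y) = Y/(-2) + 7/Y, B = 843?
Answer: 114932844089424543/3633032261237 ≈ 31636.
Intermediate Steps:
l(J, Y) = 7/Y - Y/2 (l(J, Y) = Y*(-½) + 7/Y = -Y/2 + 7/Y = 7/Y - Y/2)
h(p) = -16676/107 + 167/p (h(p) = 167/p - 758/(7/(-11) - ½*(-11)) = 167/p - 758/(7*(-1/11) + 11/2) = 167/p - 758/(-7/11 + 11/2) = 167/p - 758/107/22 = 167/p - 758*22/107 = 167/p - 16676/107 = -16676/107 + 167/p)
-3922317/258763 - 4926502/h(B) = -3922317/258763 - 4926502/(-16676/107 + 167/843) = -3922317/258763 - 4926502/(-14039999/90201) = -3922317/258763 - 4926502*(-90201/14039999) = -3922317/258763 + 444375406902/14039999 = 114932844089424543/3633032261237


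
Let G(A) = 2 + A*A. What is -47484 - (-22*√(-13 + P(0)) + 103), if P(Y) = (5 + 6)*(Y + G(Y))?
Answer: -47521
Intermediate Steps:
G(A) = 2 + A²
P(Y) = 22 + 11*Y + 11*Y² (P(Y) = (5 + 6)*(Y + (2 + Y²)) = 11*(2 + Y + Y²) = 22 + 11*Y + 11*Y²)
-47484 - (-22*√(-13 + P(0)) + 103) = -47484 - (-22*√(-13 + (22 + 11*0 + 11*0²)) + 103) = -47484 - (-22*√(-13 + (22 + 0 + 11*0)) + 103) = -47484 - (-22*√(-13 + (22 + 0 + 0)) + 103) = -47484 - (-22*√(-13 + 22) + 103) = -47484 - (-22*√9 + 103) = -47484 - (-22*3 + 103) = -47484 - (-66 + 103) = -47484 - 1*37 = -47484 - 37 = -47521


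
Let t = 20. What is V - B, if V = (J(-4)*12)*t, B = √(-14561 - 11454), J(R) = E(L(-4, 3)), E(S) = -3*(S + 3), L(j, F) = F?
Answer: -4320 - 11*I*√215 ≈ -4320.0 - 161.29*I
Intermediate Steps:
E(S) = -9 - 3*S (E(S) = -3*(3 + S) = -9 - 3*S)
J(R) = -18 (J(R) = -9 - 3*3 = -9 - 9 = -18)
B = 11*I*√215 (B = √(-26015) = 11*I*√215 ≈ 161.29*I)
V = -4320 (V = -18*12*20 = -216*20 = -4320)
V - B = -4320 - 11*I*√215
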